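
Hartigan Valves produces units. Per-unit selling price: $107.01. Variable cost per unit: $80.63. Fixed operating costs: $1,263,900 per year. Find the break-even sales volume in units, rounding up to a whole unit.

47,912 units

Unit CM = price − variable cost = $107.01 − $80.63 = $26.38.
Units to break even: $1,263,900 ÷ $26.38 = 47,911.30, rounded up to 47,912.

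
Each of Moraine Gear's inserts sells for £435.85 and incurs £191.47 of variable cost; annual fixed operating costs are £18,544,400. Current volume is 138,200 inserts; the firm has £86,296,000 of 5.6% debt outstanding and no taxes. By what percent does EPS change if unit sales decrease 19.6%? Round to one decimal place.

Contribution at this volume is 138,200 × £244.38 = £33,773,316.00.
Subtracting fixed costs: EBIT = £33,773,316.00 − £18,544,400 = £15,228,916.00.
After interest of £4,832,576.00, pre-tax earnings = £10,396,340.00.
DCL = total CM / (EBIT − I) = £33,773,316.00 / £10,396,340.00 = 3.2486.
EPS therefore changes by 3.2486 × (-19.6%) = -63.7%.

-63.7%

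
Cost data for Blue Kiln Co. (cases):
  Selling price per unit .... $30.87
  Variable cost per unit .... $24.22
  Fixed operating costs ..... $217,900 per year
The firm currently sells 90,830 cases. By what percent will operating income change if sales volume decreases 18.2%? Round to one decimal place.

-28.5%

Contribution at this volume is 90,830 × $6.65 = $604,019.50.
Subtracting fixed costs: EBIT = $604,019.50 − $217,900 = $386,119.50.
DOL = contribution ÷ EBIT = $604,019.50 ÷ $386,119.50 = 1.5643.
Operating income changes by 1.5643 × -18.2% = -28.5%.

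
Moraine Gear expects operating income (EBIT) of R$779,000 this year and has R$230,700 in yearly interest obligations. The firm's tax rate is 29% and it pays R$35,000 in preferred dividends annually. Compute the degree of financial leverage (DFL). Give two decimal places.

1.56

Interest = R$230,700.00.
Preferred dividends grossed up pre-tax: R$35,000 / (1 − 0.29) = R$49,295.77.
DFL = EBIT ÷ [EBIT − I − D_p/(1−t)] = R$779,000 ÷ [R$779,000 − R$230,700.00 − R$49,295.77] = R$779,000 ÷ R$499,004.23 = 1.5611.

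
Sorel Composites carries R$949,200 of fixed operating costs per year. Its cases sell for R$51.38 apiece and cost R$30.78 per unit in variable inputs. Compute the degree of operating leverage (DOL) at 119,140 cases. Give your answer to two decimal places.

At 119,140 units, contribution = 119,140 × R$20.60 = R$2,454,284.00.
EBIT = R$2,454,284.00 − R$949,200 = R$1,505,084.00.
Degree of operating leverage = R$2,454,284.00 / R$1,505,084.00 = 1.6307.

1.63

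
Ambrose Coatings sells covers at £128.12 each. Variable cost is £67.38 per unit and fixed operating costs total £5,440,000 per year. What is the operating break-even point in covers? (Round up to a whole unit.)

Unit CM = price − variable cost = £128.12 − £67.38 = £60.74.
Break-even volume = fixed costs ÷ CM per unit = £5,440,000 ÷ £60.74 = 89,562.07, so 89,563 covers.

89,563 covers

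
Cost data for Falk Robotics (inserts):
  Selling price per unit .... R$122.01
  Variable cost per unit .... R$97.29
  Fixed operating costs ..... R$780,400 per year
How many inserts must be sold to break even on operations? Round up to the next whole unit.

31,570 inserts

Each unit contributes R$122.01 − R$97.29 = R$24.72.
Units to break even: R$780,400 ÷ R$24.72 = 31,569.58, rounded up to 31,570.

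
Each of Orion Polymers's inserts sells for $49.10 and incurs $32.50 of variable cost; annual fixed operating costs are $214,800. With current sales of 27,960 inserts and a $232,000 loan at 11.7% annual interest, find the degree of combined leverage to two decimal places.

Contribution at this volume is 27,960 × $16.60 = $464,136.00.
EBIT = $464,136.00 − $214,800 = $249,336.00. Interest = $27,144.00, so EBIT − I = $222,192.00.
DCL = contribution ÷ (EBIT − I) = $464,136.00 ÷ $222,192.00 = 2.0889.

2.09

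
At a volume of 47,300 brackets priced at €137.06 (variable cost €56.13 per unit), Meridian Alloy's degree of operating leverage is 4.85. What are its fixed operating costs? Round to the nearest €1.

€3,038,713

Contribution at this volume is 47,300 × €80.93 = €3,827,989.00.
DOL = contribution / EBIT, so EBIT = €3,827,989.00 / 4.85 = €789,276.08.
And FC = contribution − EBIT = €3,827,989.00 − €789,276.08 = €3,038,713.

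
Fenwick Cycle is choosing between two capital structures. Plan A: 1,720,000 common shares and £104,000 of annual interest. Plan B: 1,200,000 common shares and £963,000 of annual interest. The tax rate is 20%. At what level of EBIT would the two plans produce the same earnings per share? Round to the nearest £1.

Set EPS_A = EPS_B: (EBIT − £104,000)(1 − 0.20) ÷ 1,720,000 = (EBIT − £963,000)(1 − 0.20) ÷ 1,200,000.
The (1 − t) factor cancels: (EBIT − 104,000) × 1,200,000 = (EBIT − 963,000) × 1,720,000.
EBIT × (1,720,000 − 1,200,000) = 963,000 × 1,720,000 − 104,000 × 1,200,000 = 1,531,560,000,000, so EBIT = 1,531,560,000,000 ÷ 520,000 = 2,945,307.69.

£2,945,308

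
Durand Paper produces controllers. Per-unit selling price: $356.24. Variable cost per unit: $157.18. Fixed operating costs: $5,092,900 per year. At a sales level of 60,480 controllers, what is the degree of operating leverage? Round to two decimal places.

At 60,480 units, contribution = 60,480 × $199.06 = $12,039,148.80.
Operating income = contribution − fixed costs = $12,039,148.80 − $5,092,900 = $6,946,248.80.
So DOL = total CM / EBIT = $12,039,148.80 / $6,946,248.80 = 1.7332.

1.73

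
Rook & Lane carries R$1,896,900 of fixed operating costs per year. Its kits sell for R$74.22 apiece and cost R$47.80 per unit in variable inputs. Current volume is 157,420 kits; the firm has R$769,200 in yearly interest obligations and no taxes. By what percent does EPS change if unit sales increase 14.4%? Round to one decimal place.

At 157,420 units, contribution = 157,420 × R$26.42 = R$4,159,036.40.
Operating income = contribution − fixed costs = R$4,159,036.40 − R$1,896,900 = R$2,262,136.40.
After interest of R$769,200.00, pre-tax earnings = R$1,492,936.40.
DCL = total CM / (EBIT − I) = R$4,159,036.40 / R$1,492,936.40 = 2.7858.
%ΔEPS = DCL × %ΔSales = 2.7858 × +14.4% = +40.1%.

+40.1%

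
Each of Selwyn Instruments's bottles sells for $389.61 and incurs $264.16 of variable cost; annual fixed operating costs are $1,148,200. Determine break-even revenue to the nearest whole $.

CM per unit = $389.61 − $264.16 = $125.45; CM ratio = $125.45 / $389.61 = 0.3220.
Break-even sales = FC ÷ CM ratio = $1,148,200 × $389.61 / $125.45 = $3,565,964.

$3,565,964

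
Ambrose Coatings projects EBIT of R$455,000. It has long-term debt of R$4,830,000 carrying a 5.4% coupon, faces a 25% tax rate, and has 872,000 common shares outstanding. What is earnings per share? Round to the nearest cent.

Pre-tax income = R$455,000 − R$260,820.00 = R$194,180.00.
After tax at 25%: net income = R$194,180.00 × 0.75 = R$145,635.00.
EPS = R$145,635.00 ÷ 872,000 = R$0.17.

R$0.17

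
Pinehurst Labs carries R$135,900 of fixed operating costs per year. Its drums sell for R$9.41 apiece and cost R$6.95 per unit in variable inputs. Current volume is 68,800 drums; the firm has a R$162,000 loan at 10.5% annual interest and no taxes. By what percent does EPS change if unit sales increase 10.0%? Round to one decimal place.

+103.6%

Contribution at this volume is 68,800 × R$2.46 = R$169,248.00.
EBIT = R$169,248.00 − R$135,900 = R$33,348.00.
After interest of R$17,010.00, pre-tax earnings = R$16,338.00.
Degree of combined leverage = contribution ÷ (EBIT − I) = R$169,248.00 ÷ R$16,338.00 = 10.3592.
EPS therefore changes by 10.3592 × (+10.0%) = +103.6%.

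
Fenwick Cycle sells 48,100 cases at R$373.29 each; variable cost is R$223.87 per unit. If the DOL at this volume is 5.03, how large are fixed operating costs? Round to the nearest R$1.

R$5,758,255

Contribution at this volume is 48,100 × R$149.42 = R$7,187,102.00.
DOL = contribution / EBIT, so EBIT = R$7,187,102.00 / 5.03 = R$1,428,847.32.
And FC = contribution − EBIT = R$7,187,102.00 − R$1,428,847.32 = R$5,758,255.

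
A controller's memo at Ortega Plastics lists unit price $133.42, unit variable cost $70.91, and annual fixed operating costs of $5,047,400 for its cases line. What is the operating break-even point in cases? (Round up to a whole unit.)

Each unit contributes $133.42 − $70.91 = $62.51.
Break-even Q = $5,047,400 / $62.51 = 80,745.48 → 80,746 cases.

80,746 cases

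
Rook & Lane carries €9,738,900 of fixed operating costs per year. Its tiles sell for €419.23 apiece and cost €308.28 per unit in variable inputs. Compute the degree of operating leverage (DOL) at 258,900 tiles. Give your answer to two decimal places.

At 258,900 units, contribution = 258,900 × €110.95 = €28,724,955.00.
Operating income = contribution − fixed costs = €28,724,955.00 − €9,738,900 = €18,986,055.00.
So DOL = total CM / EBIT = €28,724,955.00 / €18,986,055.00 = 1.5130.

1.51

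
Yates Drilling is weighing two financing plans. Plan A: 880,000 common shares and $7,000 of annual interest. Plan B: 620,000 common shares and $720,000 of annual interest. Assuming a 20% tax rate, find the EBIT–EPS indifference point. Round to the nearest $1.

Set EPS_A = EPS_B: (EBIT − $7,000)(1 − 0.20) ÷ 880,000 = (EBIT − $720,000)(1 − 0.20) ÷ 620,000.
The (1 − t) factor cancels: (EBIT − 7,000) × 620,000 = (EBIT − 720,000) × 880,000.
Solving, EBIT = (720,000·880,000 − 7,000·620,000) / (880,000 − 620,000) = 629,260,000,000 / 260,000 = 2,420,230.77.

$2,420,231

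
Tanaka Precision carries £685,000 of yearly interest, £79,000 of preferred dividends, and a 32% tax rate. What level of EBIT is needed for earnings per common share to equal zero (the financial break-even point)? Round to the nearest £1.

Preferred dividends are paid after tax, so their pre-tax equivalent is £79,000 ÷ (1 − 0.32) = £116,176.47.
EPS = 0 when EBIT covers interest plus the pre-tax preferred burden: £685,000 + £116,176.47 = £801,176.47.

£801,176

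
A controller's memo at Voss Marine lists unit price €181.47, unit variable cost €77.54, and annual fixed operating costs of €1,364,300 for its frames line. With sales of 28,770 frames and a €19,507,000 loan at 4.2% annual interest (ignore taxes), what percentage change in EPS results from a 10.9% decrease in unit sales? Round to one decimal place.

Total contribution margin = 28,770 × €103.93 = €2,990,066.10.
Operating income = contribution − fixed costs = €2,990,066.10 − €1,364,300 = €1,625,766.10.
Interest = €819,294.00, so EBIT − I = €806,472.10.
Degree of combined leverage = contribution ÷ (EBIT − I) = €2,990,066.10 ÷ €806,472.10 = 3.7076.
%ΔEPS = DCL × %ΔSales = 3.7076 × -10.9% = -40.4%.

-40.4%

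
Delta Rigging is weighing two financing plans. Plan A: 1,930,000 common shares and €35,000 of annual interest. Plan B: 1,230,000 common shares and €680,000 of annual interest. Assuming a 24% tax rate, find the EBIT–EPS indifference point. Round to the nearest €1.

Set EPS_A = EPS_B: (EBIT − €35,000)(1 − 0.24) ÷ 1,930,000 = (EBIT − €680,000)(1 − 0.24) ÷ 1,230,000.
Cancelling (1 − t) and cross-multiplying: 1,230,000·(EBIT − 35,000) = 1,930,000·(EBIT − 680,000).
EBIT × (1,930,000 − 1,230,000) = 680,000 × 1,930,000 − 35,000 × 1,230,000 = 1,269,350,000,000, so EBIT = 1,269,350,000,000 ÷ 700,000 = 1,813,357.14.

€1,813,357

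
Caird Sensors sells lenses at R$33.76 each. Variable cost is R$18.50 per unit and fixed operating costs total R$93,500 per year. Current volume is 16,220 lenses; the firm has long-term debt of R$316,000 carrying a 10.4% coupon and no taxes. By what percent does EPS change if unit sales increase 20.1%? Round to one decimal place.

Contribution at this volume is 16,220 × R$15.26 = R$247,517.20.
Subtracting fixed costs: EBIT = R$247,517.20 − R$93,500 = R$154,017.20.
After interest of R$32,864.00, pre-tax earnings = R$121,153.20.
DCL = total CM / (EBIT − I) = R$247,517.20 / R$121,153.20 = 2.0430.
EPS therefore changes by 2.0430 × (+20.1%) = +41.1%.

+41.1%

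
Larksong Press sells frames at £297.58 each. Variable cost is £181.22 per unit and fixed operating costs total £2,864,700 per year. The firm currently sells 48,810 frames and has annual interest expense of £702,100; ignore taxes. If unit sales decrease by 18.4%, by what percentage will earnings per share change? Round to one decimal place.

Total contribution margin = 48,810 × £116.36 = £5,679,531.60.
Subtracting fixed costs: EBIT = £5,679,531.60 − £2,864,700 = £2,814,831.60.
After interest of £702,100.00, pre-tax earnings = £2,112,731.60.
Degree of combined leverage = contribution ÷ (EBIT − I) = £5,679,531.60 ÷ £2,112,731.60 = 2.6882.
EPS therefore changes by 2.6882 × (-18.4%) = -49.5%.

-49.5%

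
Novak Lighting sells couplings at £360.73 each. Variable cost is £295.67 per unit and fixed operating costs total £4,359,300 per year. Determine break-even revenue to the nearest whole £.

Contribution margin per unit = £360.73 − £295.67 = £65.06, a CM ratio of £65.06 ÷ £360.73 = 0.1804.
Break-even revenue = fixed costs × price ÷ CM = £4,359,300 × £360.73 ÷ £65.06 = £24,170,462.

£24,170,462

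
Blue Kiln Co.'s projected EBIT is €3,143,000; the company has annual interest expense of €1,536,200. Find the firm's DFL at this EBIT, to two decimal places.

Interest = €1,536,200.00.
Degree of financial leverage = EBIT / (EBIT − interest) = €3,143,000 / €1,606,800.00 = 1.9561.

1.96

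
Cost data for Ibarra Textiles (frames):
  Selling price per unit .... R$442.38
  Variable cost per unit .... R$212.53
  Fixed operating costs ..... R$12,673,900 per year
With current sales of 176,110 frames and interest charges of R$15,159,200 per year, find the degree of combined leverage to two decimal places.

3.20

Total contribution margin = 176,110 × R$229.85 = R$40,478,883.50.
EBIT = R$40,478,883.50 − R$12,673,900 = R$27,804,983.50. Interest = R$15,159,200.00.
DOL = R$40,478,883.50 ÷ R$27,804,983.50 = 1.4558; DFL = R$27,804,983.50 ÷ R$12,645,783.50 = 2.1988.
Combined leverage = 1.4558 × 2.1988 = 3.2010.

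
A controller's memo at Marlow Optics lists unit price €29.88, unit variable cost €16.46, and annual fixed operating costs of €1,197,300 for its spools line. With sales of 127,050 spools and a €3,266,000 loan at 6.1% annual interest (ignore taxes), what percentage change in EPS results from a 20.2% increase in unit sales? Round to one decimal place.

+111.6%

Contribution at this volume is 127,050 × €13.42 = €1,705,011.00.
Subtracting fixed costs: EBIT = €1,705,011.00 − €1,197,300 = €507,711.00.
After interest of €199,226.00, pre-tax earnings = €308,485.00.
Degree of combined leverage = contribution ÷ (EBIT − I) = €1,705,011.00 ÷ €308,485.00 = 5.5270.
EPS therefore changes by 5.5270 × (+20.2%) = +111.6%.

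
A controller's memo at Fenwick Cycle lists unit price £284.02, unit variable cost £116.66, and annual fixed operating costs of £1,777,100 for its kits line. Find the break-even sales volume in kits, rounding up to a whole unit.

10,619 kits

Contribution margin per unit = £284.02 − £116.66 = £167.36.
Units to break even: £1,777,100 ÷ £167.36 = 10,618.43, rounded up to 10,619.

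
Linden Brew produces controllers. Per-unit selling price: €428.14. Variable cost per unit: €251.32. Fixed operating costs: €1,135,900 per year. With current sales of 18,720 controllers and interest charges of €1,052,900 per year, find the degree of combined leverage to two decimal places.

2.95

Total contribution margin = 18,720 × €176.82 = €3,310,070.40.
Subtracting fixed costs: EBIT = €3,310,070.40 − €1,135,900 = €2,174,170.40. Interest = €1,052,900.00.
DOL = €3,310,070.40 ÷ €2,174,170.40 = 1.5225; DFL = €2,174,170.40 ÷ €1,121,270.40 = 1.9390.
DCL = DOL × DFL = 1.5225 × 1.9390 = 2.9521.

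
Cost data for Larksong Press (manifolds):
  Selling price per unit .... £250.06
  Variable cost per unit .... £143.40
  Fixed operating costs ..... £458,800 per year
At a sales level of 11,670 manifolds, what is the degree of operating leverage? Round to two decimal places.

Contribution at this volume is 11,670 × £106.66 = £1,244,722.20.
EBIT = £1,244,722.20 − £458,800 = £785,922.20.
Degree of operating leverage = £1,244,722.20 / £785,922.20 = 1.5838.

1.58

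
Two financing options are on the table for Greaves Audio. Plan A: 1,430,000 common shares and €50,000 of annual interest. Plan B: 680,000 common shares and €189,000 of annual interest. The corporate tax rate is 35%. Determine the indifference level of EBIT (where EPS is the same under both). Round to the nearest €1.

At indifference, (EBIT − 50,000)(1 − t)/1,430,000 = (EBIT − 189,000)(1 − t)/680,000.
Cancelling (1 − t) and cross-multiplying: 680,000·(EBIT − 50,000) = 1,430,000·(EBIT − 189,000).
Solving, EBIT = (189,000·1,430,000 − 50,000·680,000) / (1,430,000 − 680,000) = 236,270,000,000 / 750,000 = 315,026.67.

€315,027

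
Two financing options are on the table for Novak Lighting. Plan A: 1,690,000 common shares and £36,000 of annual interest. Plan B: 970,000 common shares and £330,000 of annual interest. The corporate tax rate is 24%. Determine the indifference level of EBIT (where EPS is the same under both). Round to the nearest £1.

At indifference, (EBIT − 36,000)(1 − t)/1,690,000 = (EBIT − 330,000)(1 − t)/970,000.
Cancelling (1 − t) and cross-multiplying: 970,000·(EBIT − 36,000) = 1,690,000·(EBIT − 330,000).
EBIT × (1,690,000 − 970,000) = 330,000 × 1,690,000 − 36,000 × 970,000 = 522,780,000,000, so EBIT = 522,780,000,000 ÷ 720,000 = 726,083.33.

£726,083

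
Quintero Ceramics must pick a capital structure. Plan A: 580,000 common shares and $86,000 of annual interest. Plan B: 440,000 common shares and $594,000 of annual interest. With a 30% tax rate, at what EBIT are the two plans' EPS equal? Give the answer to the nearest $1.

$2,190,571

At indifference, (EBIT − 86,000)(1 − t)/580,000 = (EBIT − 594,000)(1 − t)/440,000.
Cancelling (1 − t) and cross-multiplying: 440,000·(EBIT − 86,000) = 580,000·(EBIT − 594,000).
EBIT × (580,000 − 440,000) = 594,000 × 580,000 − 86,000 × 440,000 = 306,680,000,000, so EBIT = 306,680,000,000 ÷ 140,000 = 2,190,571.43.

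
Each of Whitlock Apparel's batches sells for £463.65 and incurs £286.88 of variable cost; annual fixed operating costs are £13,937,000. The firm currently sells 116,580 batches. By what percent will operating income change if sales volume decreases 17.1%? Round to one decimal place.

At 116,580 units, contribution = 116,580 × £176.77 = £20,607,846.60.
Subtracting fixed costs: EBIT = £20,607,846.60 − £13,937,000 = £6,670,846.60.
So DOL = total CM / EBIT = £20,607,846.60 / £6,670,846.60 = 3.0892.
Operating income changes by 3.0892 × -17.1% = -52.8%.

-52.8%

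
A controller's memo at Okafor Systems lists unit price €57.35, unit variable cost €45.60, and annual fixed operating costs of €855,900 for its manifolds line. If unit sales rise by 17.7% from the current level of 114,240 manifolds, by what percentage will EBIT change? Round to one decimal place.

+48.8%

Total contribution margin = 114,240 × €11.75 = €1,342,320.00.
Operating income = contribution − fixed costs = €1,342,320.00 − €855,900 = €486,420.00.
So DOL = total CM / EBIT = €1,342,320.00 / €486,420.00 = 2.7596.
So EBIT moves 2.7596 × (+17.7%) = +48.8%.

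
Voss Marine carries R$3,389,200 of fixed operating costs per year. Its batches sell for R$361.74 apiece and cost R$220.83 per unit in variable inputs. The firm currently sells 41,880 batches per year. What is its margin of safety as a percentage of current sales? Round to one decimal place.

Each unit contributes R$361.74 − R$220.83 = R$140.91. Break-even units = R$3,389,200 ÷ R$140.91 = 24,052.23; break-even revenue = 24,052.23 × R$361.74 = R$8,700,654.38.
Actual sales revenue = 41,880 × R$361.74 = R$15,149,671.20.
Margin of safety = (R$15,149,671.20 − R$8,700,654.38) ÷ R$15,149,671.20 = 42.6%.

42.6%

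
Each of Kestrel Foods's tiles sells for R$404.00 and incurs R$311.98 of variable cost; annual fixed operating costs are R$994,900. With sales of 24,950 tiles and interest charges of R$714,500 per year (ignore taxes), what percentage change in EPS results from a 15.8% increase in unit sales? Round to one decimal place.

At 24,950 units, contribution = 24,950 × R$92.02 = R$2,295,899.00.
Operating income = contribution − fixed costs = R$2,295,899.00 − R$994,900 = R$1,300,999.00.
After interest of R$714,500.00, pre-tax earnings = R$586,499.00.
DCL = total CM / (EBIT − I) = R$2,295,899.00 / R$586,499.00 = 3.9146.
%ΔEPS = DCL × %ΔSales = 3.9146 × +15.8% = +61.9%.

+61.9%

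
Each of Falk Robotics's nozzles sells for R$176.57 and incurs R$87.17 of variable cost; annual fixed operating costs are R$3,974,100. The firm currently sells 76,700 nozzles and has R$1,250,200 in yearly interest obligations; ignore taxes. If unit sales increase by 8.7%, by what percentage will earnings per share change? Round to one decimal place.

At 76,700 units, contribution = 76,700 × R$89.40 = R$6,856,980.00.
Operating income = contribution − fixed costs = R$6,856,980.00 − R$3,974,100 = R$2,882,880.00.
Interest = R$1,250,200.00, so EBIT − I = R$1,632,680.00.
DCL = total CM / (EBIT − I) = R$6,856,980.00 / R$1,632,680.00 = 4.1998.
%ΔEPS = DCL × %ΔSales = 4.1998 × +8.7% = +36.5%.

+36.5%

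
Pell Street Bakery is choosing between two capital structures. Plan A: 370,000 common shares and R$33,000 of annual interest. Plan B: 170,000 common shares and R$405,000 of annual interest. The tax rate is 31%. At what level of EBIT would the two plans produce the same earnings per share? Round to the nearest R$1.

R$721,200

At indifference, (EBIT − 33,000)(1 − t)/370,000 = (EBIT − 405,000)(1 − t)/170,000.
The (1 − t) factor cancels: (EBIT − 33,000) × 170,000 = (EBIT − 405,000) × 370,000.
EBIT × (370,000 − 170,000) = 405,000 × 370,000 − 33,000 × 170,000 = 144,240,000,000, so EBIT = 144,240,000,000 ÷ 200,000 = 721,200.00.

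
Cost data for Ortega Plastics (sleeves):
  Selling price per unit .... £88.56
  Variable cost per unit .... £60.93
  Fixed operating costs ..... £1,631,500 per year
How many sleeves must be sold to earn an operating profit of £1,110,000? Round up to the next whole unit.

99,222 sleeves

Each unit contributes £88.56 − £60.93 = £27.63.
Required volume = (fixed costs + target profit) ÷ CM = (£1,631,500 + £1,110,000) ÷ £27.63 = 99,221.86, so 99,222 sleeves.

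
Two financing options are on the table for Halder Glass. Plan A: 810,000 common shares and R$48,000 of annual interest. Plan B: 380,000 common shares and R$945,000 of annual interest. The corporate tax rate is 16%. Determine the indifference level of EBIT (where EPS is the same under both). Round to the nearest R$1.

R$1,737,698

Set EPS_A = EPS_B: (EBIT − R$48,000)(1 − 0.16) ÷ 810,000 = (EBIT − R$945,000)(1 − 0.16) ÷ 380,000.
The (1 − t) factor cancels: (EBIT − 48,000) × 380,000 = (EBIT − 945,000) × 810,000.
Solving, EBIT = (945,000·810,000 − 48,000·380,000) / (810,000 − 380,000) = 747,210,000,000 / 430,000 = 1,737,697.67.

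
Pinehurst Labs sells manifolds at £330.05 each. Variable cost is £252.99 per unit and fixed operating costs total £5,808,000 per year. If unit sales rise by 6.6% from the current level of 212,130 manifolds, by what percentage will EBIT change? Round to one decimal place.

Total contribution margin = 212,130 × £77.06 = £16,346,737.80.
Subtracting fixed costs: EBIT = £16,346,737.80 − £5,808,000 = £10,538,737.80.
DOL = contribution ÷ EBIT = £16,346,737.80 ÷ £10,538,737.80 = 1.5511.
So EBIT moves 1.5511 × (+6.6%) = +10.2%.

+10.2%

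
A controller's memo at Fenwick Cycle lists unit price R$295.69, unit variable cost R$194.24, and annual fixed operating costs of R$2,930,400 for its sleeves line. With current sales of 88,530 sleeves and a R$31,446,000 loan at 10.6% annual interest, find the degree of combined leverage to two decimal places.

3.30

Total contribution margin = 88,530 × R$101.45 = R$8,981,368.50.
Subtracting fixed costs: EBIT = R$8,981,368.50 − R$2,930,400 = R$6,050,968.50. Interest = R$3,333,276.00.
DOL = R$8,981,368.50 ÷ R$6,050,968.50 = 1.4843; DFL = R$6,050,968.50 ÷ R$2,717,692.50 = 2.2265.
Combined leverage = 1.4843 × 2.2265 = 3.3048.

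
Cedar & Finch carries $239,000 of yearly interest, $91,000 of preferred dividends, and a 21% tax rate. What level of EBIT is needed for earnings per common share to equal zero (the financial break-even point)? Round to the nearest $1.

Preferred dividends are paid after tax, so their pre-tax equivalent is $91,000 ÷ (1 − 0.21) = $115,189.87.
Financial break-even EBIT = interest + D_p ÷ (1 − t) = $239,000 + $115,189.87 = $354,189.87.

$354,190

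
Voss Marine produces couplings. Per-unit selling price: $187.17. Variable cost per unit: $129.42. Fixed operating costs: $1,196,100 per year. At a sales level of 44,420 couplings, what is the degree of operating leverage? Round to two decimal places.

At 44,420 units, contribution = 44,420 × $57.75 = $2,565,255.00.
Operating income = contribution − fixed costs = $2,565,255.00 − $1,196,100 = $1,369,155.00.
Degree of operating leverage = $2,565,255.00 / $1,369,155.00 = 1.8736.

1.87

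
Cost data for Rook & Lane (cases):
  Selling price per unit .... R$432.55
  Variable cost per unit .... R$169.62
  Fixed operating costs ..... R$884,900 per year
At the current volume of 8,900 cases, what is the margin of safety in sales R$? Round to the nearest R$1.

R$2,393,933

Contribution margin per unit = R$432.55 − R$169.62 = R$262.93. Break-even units = R$884,900 ÷ R$262.93 = 3,365.53; break-even revenue = 3,365.53 × R$432.55 = R$1,455,761.97.
Actual sales revenue = 8,900 × R$432.55 = R$3,849,695.00.
Margin of safety = R$3,849,695.00 − R$1,455,761.97 = R$2,393,933.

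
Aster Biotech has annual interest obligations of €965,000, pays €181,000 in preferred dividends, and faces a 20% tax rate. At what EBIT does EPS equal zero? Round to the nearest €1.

Grossing the preferred dividend up to pre-tax terms: €181,000 / (1 − 0.20) = €226,250.00.
EPS = 0 when EBIT covers interest plus the pre-tax preferred burden: €965,000 + €226,250.00 = €1,191,250.00.

€1,191,250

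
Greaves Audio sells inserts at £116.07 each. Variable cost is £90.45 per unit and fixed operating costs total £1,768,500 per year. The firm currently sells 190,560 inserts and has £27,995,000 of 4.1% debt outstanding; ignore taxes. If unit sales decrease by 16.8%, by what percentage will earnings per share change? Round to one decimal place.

At 190,560 units, contribution = 190,560 × £25.62 = £4,882,147.20.
Subtracting fixed costs: EBIT = £4,882,147.20 − £1,768,500 = £3,113,647.20.
Interest = £1,147,795.00, so EBIT − I = £1,965,852.20.
DCL = total CM / (EBIT − I) = £4,882,147.20 / £1,965,852.20 = 2.4835.
%ΔEPS = DCL × %ΔSales = 2.4835 × -16.8% = -41.7%.

-41.7%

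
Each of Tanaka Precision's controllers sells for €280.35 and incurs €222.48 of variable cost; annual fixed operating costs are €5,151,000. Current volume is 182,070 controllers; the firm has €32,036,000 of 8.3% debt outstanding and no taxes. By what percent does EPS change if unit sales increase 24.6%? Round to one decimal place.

Contribution at this volume is 182,070 × €57.87 = €10,536,390.90.
EBIT = €10,536,390.90 − €5,151,000 = €5,385,390.90.
Interest = €2,658,988.00, so EBIT − I = €2,726,402.90.
Degree of combined leverage = contribution ÷ (EBIT − I) = €10,536,390.90 ÷ €2,726,402.90 = 3.8646.
EPS therefore changes by 3.8646 × (+24.6%) = +95.1%.

+95.1%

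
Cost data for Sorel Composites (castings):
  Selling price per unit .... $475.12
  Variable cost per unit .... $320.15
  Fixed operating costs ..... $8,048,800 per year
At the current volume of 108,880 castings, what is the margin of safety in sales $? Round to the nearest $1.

$27,054,381

Contribution margin per unit = $475.12 − $320.15 = $154.97. Break-even units = $8,048,800 ÷ $154.97 = 51,937.79; break-even revenue = 51,937.79 × $475.12 = $24,676,684.88.
Actual sales revenue = 108,880 × $475.12 = $51,731,065.60.
Margin of safety = $51,731,065.60 − $24,676,684.88 = $27,054,381.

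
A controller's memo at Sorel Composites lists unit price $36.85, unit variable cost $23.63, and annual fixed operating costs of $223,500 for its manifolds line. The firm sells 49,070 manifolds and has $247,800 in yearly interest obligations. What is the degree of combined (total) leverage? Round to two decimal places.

3.66

Contribution at this volume is 49,070 × $13.22 = $648,705.40.
EBIT = $648,705.40 − $223,500 = $425,205.40. Interest = $247,800.00, so EBIT − I = $177,405.40.
DCL = contribution ÷ (EBIT − I) = $648,705.40 ÷ $177,405.40 = 3.6566.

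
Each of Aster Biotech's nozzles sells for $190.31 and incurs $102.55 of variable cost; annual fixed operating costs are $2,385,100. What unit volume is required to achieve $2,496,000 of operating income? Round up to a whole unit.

55,619 nozzles

Contribution margin per unit = $190.31 − $102.55 = $87.76.
Required volume = (fixed costs + target profit) ÷ CM = ($2,385,100 + $2,496,000) ÷ $87.76 = 55,618.73, so 55,619 nozzles.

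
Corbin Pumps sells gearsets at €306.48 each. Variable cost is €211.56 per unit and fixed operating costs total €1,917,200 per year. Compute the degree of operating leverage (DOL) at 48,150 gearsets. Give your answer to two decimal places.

Total contribution margin = 48,150 × €94.92 = €4,570,398.00.
Subtracting fixed costs: EBIT = €4,570,398.00 − €1,917,200 = €2,653,198.00.
Degree of operating leverage = €4,570,398.00 / €2,653,198.00 = 1.7226.

1.72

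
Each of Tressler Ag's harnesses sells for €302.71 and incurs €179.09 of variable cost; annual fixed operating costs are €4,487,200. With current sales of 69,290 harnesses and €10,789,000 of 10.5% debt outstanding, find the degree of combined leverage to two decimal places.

Total contribution margin = 69,290 × €123.62 = €8,565,629.80.
EBIT = €8,565,629.80 − €4,487,200 = €4,078,429.80. Interest = €1,132,845.00, so EBIT − I = €2,945,584.80.
DCL = contribution ÷ (EBIT − I) = €8,565,629.80 ÷ €2,945,584.80 = 2.9080.

2.91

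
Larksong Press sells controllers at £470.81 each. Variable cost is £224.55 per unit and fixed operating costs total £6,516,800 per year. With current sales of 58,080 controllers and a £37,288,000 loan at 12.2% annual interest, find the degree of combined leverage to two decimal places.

At 58,080 units, contribution = 58,080 × £246.26 = £14,302,780.80.
Operating income = contribution − fixed costs = £14,302,780.80 − £6,516,800 = £7,785,980.80. Interest = £4,549,136.00.
DOL = £14,302,780.80 ÷ £7,785,980.80 = 1.8370; DFL = £7,785,980.80 ÷ £3,236,844.80 = 2.4054.
Combined leverage = 1.8370 × 2.4054 = 4.4187.

4.42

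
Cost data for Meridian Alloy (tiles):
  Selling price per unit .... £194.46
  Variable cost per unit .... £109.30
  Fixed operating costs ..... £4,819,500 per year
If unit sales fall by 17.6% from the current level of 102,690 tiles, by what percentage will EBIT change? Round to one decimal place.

Contribution at this volume is 102,690 × £85.16 = £8,745,080.40.
Operating income = contribution − fixed costs = £8,745,080.40 − £4,819,500 = £3,925,580.40.
So DOL = total CM / EBIT = £8,745,080.40 / £3,925,580.40 = 2.2277.
So EBIT moves 2.2277 × (-17.6%) = -39.2%.

-39.2%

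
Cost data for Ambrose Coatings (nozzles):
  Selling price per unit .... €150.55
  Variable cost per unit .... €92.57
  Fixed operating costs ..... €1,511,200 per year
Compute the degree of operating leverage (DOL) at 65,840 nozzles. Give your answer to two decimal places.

Total contribution margin = 65,840 × €57.98 = €3,817,403.20.
EBIT = €3,817,403.20 − €1,511,200 = €2,306,203.20.
DOL = contribution ÷ EBIT = €3,817,403.20 ÷ €2,306,203.20 = 1.6553.

1.66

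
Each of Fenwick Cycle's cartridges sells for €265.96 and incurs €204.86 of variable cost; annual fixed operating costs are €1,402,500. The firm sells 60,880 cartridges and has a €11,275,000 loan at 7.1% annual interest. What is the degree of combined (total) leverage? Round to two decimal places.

At 60,880 units, contribution = 60,880 × €61.10 = €3,719,768.00.
Operating income = contribution − fixed costs = €3,719,768.00 − €1,402,500 = €2,317,268.00. Interest = €800,525.00, so EBIT − I = €1,516,743.00.
Degree of total leverage = total CM / (EBIT − interest) = €3,719,768.00 / €1,516,743.00 = 2.4525.

2.45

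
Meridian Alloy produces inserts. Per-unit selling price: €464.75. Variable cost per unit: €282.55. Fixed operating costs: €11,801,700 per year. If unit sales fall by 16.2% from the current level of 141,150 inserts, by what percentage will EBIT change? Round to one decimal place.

-29.9%

Contribution at this volume is 141,150 × €182.20 = €25,717,530.00.
Operating income = contribution − fixed costs = €25,717,530.00 − €11,801,700 = €13,915,830.00.
DOL = contribution ÷ EBIT = €25,717,530.00 ÷ €13,915,830.00 = 1.8481.
So EBIT moves 1.8481 × (-16.2%) = -29.9%.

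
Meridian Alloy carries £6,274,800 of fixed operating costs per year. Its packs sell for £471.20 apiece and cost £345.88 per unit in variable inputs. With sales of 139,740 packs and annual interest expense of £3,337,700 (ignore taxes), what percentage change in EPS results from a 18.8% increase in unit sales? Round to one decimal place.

+41.7%

Contribution at this volume is 139,740 × £125.32 = £17,512,216.80.
Operating income = contribution − fixed costs = £17,512,216.80 − £6,274,800 = £11,237,416.80.
Interest = £3,337,700.00, so EBIT − I = £7,899,716.80.
Degree of combined leverage = contribution ÷ (EBIT − I) = £17,512,216.80 ÷ £7,899,716.80 = 2.2168.
EPS therefore changes by 2.2168 × (+18.8%) = +41.7%.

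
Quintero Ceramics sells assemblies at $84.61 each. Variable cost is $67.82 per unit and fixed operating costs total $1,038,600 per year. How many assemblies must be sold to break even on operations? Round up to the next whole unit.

61,859 assemblies

Contribution margin per unit = $84.61 − $67.82 = $16.79.
Break-even volume = fixed costs ÷ CM per unit = $1,038,600 ÷ $16.79 = 61,858.25, so 61,859 assemblies.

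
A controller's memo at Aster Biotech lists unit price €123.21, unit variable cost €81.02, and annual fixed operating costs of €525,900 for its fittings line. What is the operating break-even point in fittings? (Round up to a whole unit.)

12,466 fittings

Unit CM = price − variable cost = €123.21 − €81.02 = €42.19.
Units to break even: €525,900 ÷ €42.19 = 12,465.04, rounded up to 12,466.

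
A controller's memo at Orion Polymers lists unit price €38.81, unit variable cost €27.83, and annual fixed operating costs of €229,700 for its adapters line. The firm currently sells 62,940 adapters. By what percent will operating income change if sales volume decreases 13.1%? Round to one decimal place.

-19.6%

Total contribution margin = 62,940 × €10.98 = €691,081.20.
EBIT = €691,081.20 − €229,700 = €461,381.20.
DOL = contribution ÷ EBIT = €691,081.20 ÷ €461,381.20 = 1.4979.
Operating income changes by 1.4979 × -13.1% = -19.6%.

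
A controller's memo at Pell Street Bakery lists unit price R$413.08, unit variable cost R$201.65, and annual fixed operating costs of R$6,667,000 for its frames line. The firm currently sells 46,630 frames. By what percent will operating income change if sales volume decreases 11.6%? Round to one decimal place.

Total contribution margin = 46,630 × R$211.43 = R$9,858,980.90.
Subtracting fixed costs: EBIT = R$9,858,980.90 − R$6,667,000 = R$3,191,980.90.
Degree of operating leverage = R$9,858,980.90 / R$3,191,980.90 = 3.0887.
%ΔEBIT = DOL × %ΔSales = 3.0887 × -11.6% = -35.8%.

-35.8%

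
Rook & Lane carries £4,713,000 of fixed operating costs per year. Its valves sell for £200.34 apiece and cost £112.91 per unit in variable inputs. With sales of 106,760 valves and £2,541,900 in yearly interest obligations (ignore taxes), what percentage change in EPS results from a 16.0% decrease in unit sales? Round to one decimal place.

Total contribution margin = 106,760 × £87.43 = £9,334,026.80.
EBIT = £9,334,026.80 − £4,713,000 = £4,621,026.80.
Interest = £2,541,900.00, so EBIT − I = £2,079,126.80.
DCL = total CM / (EBIT − I) = £9,334,026.80 / £2,079,126.80 = 4.4894.
EPS therefore changes by 4.4894 × (-16.0%) = -71.8%.

-71.8%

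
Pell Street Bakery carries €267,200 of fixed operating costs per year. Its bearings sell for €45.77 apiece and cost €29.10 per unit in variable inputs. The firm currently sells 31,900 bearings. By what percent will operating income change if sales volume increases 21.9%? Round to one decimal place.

Total contribution margin = 31,900 × €16.67 = €531,773.00.
EBIT = €531,773.00 − €267,200 = €264,573.00.
DOL = contribution ÷ EBIT = €531,773.00 ÷ €264,573.00 = 2.0099.
Operating income changes by 2.0099 × +21.9% = +44.0%.

+44.0%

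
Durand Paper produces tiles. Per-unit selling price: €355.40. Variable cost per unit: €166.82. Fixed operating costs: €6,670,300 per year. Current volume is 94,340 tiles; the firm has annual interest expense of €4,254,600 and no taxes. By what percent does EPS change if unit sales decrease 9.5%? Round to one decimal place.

-24.6%

Total contribution margin = 94,340 × €188.58 = €17,790,637.20.
Subtracting fixed costs: EBIT = €17,790,637.20 − €6,670,300 = €11,120,337.20.
After interest of €4,254,600.00, pre-tax earnings = €6,865,737.20.
DCL = total CM / (EBIT − I) = €17,790,637.20 / €6,865,737.20 = 2.5912.
%ΔEPS = DCL × %ΔSales = 2.5912 × -9.5% = -24.6%.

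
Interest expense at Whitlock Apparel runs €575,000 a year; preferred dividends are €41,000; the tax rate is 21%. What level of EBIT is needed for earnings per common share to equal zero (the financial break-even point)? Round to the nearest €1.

€626,899

Preferred dividends are paid after tax, so their pre-tax equivalent is €41,000 ÷ (1 − 0.21) = €51,898.73.
EPS = 0 when EBIT covers interest plus the pre-tax preferred burden: €575,000 + €51,898.73 = €626,898.73.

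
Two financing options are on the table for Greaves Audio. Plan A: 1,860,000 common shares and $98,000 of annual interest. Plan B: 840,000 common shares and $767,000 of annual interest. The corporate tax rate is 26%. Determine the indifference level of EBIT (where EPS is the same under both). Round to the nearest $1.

$1,317,941

Set EPS_A = EPS_B: (EBIT − $98,000)(1 − 0.26) ÷ 1,860,000 = (EBIT − $767,000)(1 − 0.26) ÷ 840,000.
The (1 − t) factor cancels: (EBIT − 98,000) × 840,000 = (EBIT − 767,000) × 1,860,000.
Solving, EBIT = (767,000·1,860,000 − 98,000·840,000) / (1,860,000 − 840,000) = 1,344,300,000,000 / 1,020,000 = 1,317,941.18.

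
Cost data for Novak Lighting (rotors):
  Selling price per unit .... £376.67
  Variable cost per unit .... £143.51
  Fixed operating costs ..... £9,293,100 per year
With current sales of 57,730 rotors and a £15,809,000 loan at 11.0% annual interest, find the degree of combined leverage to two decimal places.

Contribution at this volume is 57,730 × £233.16 = £13,460,326.80.
Subtracting fixed costs: EBIT = £13,460,326.80 − £9,293,100 = £4,167,226.80. Interest = £1,738,990.00, so EBIT − I = £2,428,236.80.
DCL = contribution ÷ (EBIT − I) = £13,460,326.80 ÷ £2,428,236.80 = 5.5433.

5.54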